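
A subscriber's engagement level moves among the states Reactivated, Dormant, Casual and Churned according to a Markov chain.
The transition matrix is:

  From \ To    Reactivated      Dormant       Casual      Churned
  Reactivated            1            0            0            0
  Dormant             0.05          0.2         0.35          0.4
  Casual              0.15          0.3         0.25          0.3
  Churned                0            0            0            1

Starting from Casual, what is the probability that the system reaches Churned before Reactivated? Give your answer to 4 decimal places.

0.7273

Let h(s) be the probability of absorption at Churned starting from transient state s. Then h(Churned) = 1 and h(Reactivated) = 0. By first-step analysis:
h(Dormant) = 0.05·0 + 0.2·h(Dormant) + 0.35·h(Casual) + 0.4·1
h(Casual) = 0.15·0 + 0.3·h(Dormant) + 0.25·h(Casual) + 0.3·1
Solving: h(Dormant) = 0.8182, h(Casual) = 0.7273.
Starting from Casual, the probability is 0.7273.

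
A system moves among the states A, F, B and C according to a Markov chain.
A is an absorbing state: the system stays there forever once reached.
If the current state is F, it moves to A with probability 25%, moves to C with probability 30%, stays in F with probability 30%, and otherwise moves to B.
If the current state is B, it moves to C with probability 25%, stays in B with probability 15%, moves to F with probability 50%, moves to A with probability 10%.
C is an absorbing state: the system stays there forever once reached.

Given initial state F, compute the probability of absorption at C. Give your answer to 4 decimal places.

Let h(s) be the probability of absorption at C starting from transient state s. Then h(C) = 1 and h(A) = 0. By first-step analysis:
h(F) = 0.25·0 + 0.3·h(F) + 0.15·h(B) + 0.3·1
h(B) = 0.1·0 + 0.5·h(F) + 0.15·h(B) + 0.25·1
Solving: h(F) = 0.5625, h(B) = 0.6250.
Starting from F, the probability is 0.5625.

0.5625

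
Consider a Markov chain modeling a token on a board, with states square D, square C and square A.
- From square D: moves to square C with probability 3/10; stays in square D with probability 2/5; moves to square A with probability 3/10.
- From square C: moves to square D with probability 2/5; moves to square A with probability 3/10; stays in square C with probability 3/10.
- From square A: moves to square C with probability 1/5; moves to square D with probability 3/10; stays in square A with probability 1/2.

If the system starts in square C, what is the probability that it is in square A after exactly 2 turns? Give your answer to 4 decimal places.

0.3600

Sum over the intermediate state after 1 turn:
P = P(square C→square D)·P(square D→square A) + P(square C→square C)·P(square C→square A) + P(square C→square A)·P(square A→square A)
  = 0.4×0.3 + 0.3×0.3 + 0.3×0.5
  = 0.1200 + 0.0900 + 0.1500 = 0.3600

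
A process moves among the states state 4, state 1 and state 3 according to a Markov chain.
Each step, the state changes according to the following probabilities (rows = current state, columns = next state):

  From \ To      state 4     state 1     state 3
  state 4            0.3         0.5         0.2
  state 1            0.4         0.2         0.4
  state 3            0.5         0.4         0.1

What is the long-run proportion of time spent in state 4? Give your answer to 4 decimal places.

Let the stationary distribution be π with π = πP and π_1 + π_2 + π_3 = 1.
π_1 = 0.3·π_1 + 0.4·π_2 + 0.5·π_3
π_2 = 0.5·π_1 + 0.2·π_2 + 0.4·π_3
Solving with the normalization constraint gives π = (0.3862, 0.3655, 0.2483).
So the stationary probability of state 4 is 0.3862.

0.3862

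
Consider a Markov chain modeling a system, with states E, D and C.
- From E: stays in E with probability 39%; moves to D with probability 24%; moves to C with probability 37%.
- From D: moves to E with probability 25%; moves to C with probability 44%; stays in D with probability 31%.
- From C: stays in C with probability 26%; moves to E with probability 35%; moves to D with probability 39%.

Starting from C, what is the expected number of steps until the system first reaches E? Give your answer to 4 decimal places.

3.1858

Let t(s) be the expected number of steps to first reach E from state s, with t(E) = 0. Conditioning on the first step:
t(D) = 1 + 0.31·t(D) + 0.44·t(C)
t(C) = 1 + 0.39·t(D) + 0.26·t(C)
Solving: t(D) = 3.4808, t(C) = 3.1858.
Expected steps from C to E: 3.1858.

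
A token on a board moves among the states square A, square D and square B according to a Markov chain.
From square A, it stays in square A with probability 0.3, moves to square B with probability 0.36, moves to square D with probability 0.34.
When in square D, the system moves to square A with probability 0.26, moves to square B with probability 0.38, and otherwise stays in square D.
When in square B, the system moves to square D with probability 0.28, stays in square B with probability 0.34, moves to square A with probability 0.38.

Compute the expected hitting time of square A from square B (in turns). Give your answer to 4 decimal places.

Let t(s) be the expected number of turns to first reach square A from state s, with t(square A) = 0. Conditioning on the first turn:
t(square D) = 1 + 0.36·t(square D) + 0.38·t(square B)
t(square B) = 1 + 0.28·t(square D) + 0.34·t(square B)
Solving: t(square D) = 3.2911, t(square B) = 2.9114.
Expected turns from square B to square A: 2.9114.

2.9114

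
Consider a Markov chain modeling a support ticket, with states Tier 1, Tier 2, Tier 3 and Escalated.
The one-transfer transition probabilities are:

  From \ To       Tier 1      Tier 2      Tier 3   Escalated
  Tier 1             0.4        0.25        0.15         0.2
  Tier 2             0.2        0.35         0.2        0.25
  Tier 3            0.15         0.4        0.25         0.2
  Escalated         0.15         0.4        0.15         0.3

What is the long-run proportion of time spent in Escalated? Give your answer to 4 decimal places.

0.2416

Let the stationary distribution be π with π = πP and π_1 + π_2 + π_3 + π_4 = 1.
π_1 = 0.4·π_1 + 0.2·π_2 + 0.15·π_3 + 0.15·π_4
π_2 = 0.25·π_1 + 0.35·π_2 + 0.4·π_3 + 0.4·π_4
π_3 = 0.15·π_1 + 0.2·π_2 + 0.25·π_3 + 0.15·π_4
Solving with the normalization constraint gives π = (0.2233, 0.3491, 0.1861, 0.2416).
So the stationary probability of Escalated is 0.2416.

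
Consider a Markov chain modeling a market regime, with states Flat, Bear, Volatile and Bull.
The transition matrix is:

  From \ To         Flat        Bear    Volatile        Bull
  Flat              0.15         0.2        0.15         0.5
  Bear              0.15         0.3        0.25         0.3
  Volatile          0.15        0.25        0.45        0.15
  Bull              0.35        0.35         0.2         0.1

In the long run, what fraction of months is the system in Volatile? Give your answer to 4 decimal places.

Let the stationary distribution be π with π = πP and π_1 + π_2 + π_3 + π_4 = 1.
π_1 = 0.15·π_1 + 0.15·π_2 + 0.15·π_3 + 0.35·π_4
π_2 = 0.2·π_1 + 0.3·π_2 + 0.25·π_3 + 0.35·π_4
π_3 = 0.15·π_1 + 0.25·π_2 + 0.45·π_3 + 0.2·π_4
Solving with the normalization constraint gives π = (0.1999, 0.2789, 0.2719, 0.2493).
So the stationary probability of Volatile is 0.2719.

0.2719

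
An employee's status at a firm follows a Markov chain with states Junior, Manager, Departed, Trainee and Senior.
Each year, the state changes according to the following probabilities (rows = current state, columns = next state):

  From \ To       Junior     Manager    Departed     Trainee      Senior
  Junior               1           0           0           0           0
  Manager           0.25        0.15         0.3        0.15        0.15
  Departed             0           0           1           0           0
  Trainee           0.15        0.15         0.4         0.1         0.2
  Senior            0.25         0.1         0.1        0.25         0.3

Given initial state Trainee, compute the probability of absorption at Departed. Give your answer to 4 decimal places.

0.6344

Let h(s) be the probability of absorption at Departed starting from transient state s. Then h(Departed) = 1 and h(Junior) = 0. By first-step analysis:
h(Manager) = 0.25·0 + 0.15·h(Manager) + 0.3·1 + 0.15·h(Trainee) + 0.15·h(Senior)
h(Trainee) = 0.15·0 + 0.15·h(Manager) + 0.4·1 + 0.1·h(Trainee) + 0.2·h(Senior)
h(Senior) = 0.25·0 + 0.1·h(Manager) + 0.1·1 + 0.25·h(Trainee) + 0.3·h(Senior)
Solving: h(Manager) = 0.5438, h(Trainee) = 0.6344, h(Senior) = 0.4471.
Starting from Trainee, the probability is 0.6344.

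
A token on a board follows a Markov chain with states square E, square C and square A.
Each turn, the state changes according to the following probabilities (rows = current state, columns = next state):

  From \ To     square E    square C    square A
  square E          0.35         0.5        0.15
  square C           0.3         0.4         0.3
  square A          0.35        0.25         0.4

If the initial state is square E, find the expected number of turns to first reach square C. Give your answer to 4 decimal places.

Let t(s) be the expected number of turns to first reach square C from state s, with t(square C) = 0. Conditioning on the first turn:
t(square E) = 1 + 0.35·t(square E) + 0.15·t(square A)
t(square A) = 1 + 0.35·t(square E) + 0.4·t(square A)
Solving: t(square E) = 2.2222, t(square A) = 2.9630.
Expected turns from square E to square C: 2.2222.

2.2222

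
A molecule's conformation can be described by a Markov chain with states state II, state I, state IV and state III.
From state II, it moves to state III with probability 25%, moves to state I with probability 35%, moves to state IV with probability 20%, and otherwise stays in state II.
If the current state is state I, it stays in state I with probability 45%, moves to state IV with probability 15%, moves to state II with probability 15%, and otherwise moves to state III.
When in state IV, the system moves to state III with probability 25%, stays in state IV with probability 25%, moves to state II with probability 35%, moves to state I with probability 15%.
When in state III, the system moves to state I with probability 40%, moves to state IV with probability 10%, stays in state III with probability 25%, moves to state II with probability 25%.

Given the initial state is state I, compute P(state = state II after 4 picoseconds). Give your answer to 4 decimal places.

0.2187

Propagate the distribution vector 4 picoseconds from state I.
After 0 picoseconds: (0.0000, 1.0000, 0.0000, 0.0000)
After 1 picosecond: (0.1500, 0.4500, 0.1500, 0.2500)
After 2 picoseconds: (0.2125, 0.3775, 0.1600, 0.2500)
After 3 picoseconds: (0.2176, 0.3683, 0.1641, 0.2500)
After 4 picoseconds: (0.2187, 0.3665, 0.1648, 0.2500)
P(in state II after 4 picoseconds) = 0.2187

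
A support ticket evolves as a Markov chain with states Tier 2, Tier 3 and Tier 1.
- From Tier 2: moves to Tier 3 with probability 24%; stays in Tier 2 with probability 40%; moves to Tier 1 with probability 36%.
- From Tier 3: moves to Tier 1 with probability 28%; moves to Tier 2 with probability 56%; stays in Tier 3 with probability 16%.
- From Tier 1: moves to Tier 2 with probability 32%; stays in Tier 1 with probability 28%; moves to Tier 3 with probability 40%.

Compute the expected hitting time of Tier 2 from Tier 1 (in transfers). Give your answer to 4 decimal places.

Let t(s) be the expected number of transfers to first reach Tier 2 from state s, with t(Tier 2) = 0. Conditioning on the first transfer:
t(Tier 3) = 1 + 0.16·t(Tier 3) + 0.28·t(Tier 1)
t(Tier 1) = 1 + 0.4·t(Tier 3) + 0.28·t(Tier 1)
Solving: t(Tier 3) = 2.0292, t(Tier 1) = 2.5162.
Expected transfers from Tier 1 to Tier 2: 2.5162.

2.5162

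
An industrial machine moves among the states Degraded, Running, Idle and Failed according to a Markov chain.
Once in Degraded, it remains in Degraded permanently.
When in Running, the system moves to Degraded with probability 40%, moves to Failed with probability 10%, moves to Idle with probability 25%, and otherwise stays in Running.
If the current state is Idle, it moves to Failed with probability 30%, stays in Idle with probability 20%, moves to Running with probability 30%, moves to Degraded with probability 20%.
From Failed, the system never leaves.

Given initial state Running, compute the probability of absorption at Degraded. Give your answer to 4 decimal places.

Let h(s) be the probability of absorption at Degraded starting from transient state s. Then h(Degraded) = 1 and h(Failed) = 0. By first-step analysis:
h(Running) = 0.4·1 + 0.25·h(Running) + 0.25·h(Idle) + 0.1·0
h(Idle) = 0.2·1 + 0.3·h(Running) + 0.2·h(Idle) + 0.3·0
Solving: h(Running) = 0.7048, h(Idle) = 0.5143.
Starting from Running, the probability is 0.7048.

0.7048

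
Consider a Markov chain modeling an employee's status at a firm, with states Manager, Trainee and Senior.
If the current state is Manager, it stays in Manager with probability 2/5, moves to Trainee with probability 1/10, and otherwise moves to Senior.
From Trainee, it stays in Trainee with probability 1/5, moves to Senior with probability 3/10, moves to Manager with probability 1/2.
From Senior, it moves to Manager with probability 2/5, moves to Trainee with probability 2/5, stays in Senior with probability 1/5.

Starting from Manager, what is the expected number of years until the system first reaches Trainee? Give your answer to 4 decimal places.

4.6429

Let t(s) be the expected number of years to first reach Trainee from state s, with t(Trainee) = 0. Conditioning on the first year:
t(Manager) = 1 + 0.4·t(Manager) + 0.5·t(Senior)
t(Senior) = 1 + 0.4·t(Manager) + 0.2·t(Senior)
Solving: t(Manager) = 4.6429, t(Senior) = 3.5714.
Expected years from Manager to Trainee: 4.6429.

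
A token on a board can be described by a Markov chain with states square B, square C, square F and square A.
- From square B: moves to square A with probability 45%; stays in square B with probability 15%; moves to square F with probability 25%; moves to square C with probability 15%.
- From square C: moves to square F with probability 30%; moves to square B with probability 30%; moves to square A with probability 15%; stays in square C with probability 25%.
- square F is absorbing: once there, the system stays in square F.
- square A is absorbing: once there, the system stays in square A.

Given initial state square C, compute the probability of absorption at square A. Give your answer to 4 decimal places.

0.4430

Let h(s) be the probability of absorption at square A starting from transient state s. Then h(square A) = 1 and h(square F) = 0. By first-step analysis:
h(square B) = 0.15·h(square B) + 0.15·h(square C) + 0.25·0 + 0.45·1
h(square C) = 0.3·h(square B) + 0.25·h(square C) + 0.3·0 + 0.15·1
Solving: h(square B) = 0.6076, h(square C) = 0.4430.
Starting from square C, the probability is 0.4430.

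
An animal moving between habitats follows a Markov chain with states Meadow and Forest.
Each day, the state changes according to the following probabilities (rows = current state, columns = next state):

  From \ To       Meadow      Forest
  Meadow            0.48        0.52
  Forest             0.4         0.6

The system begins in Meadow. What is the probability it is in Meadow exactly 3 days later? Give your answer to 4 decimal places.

0.4351

Propagate the distribution vector 3 days from Meadow.
After 0 days: (1.0000, 0.0000)
After 1 day: (0.4800, 0.5200)
After 2 days: (0.4384, 0.5616)
After 3 days: (0.4351, 0.5649)
P(in Meadow after 3 days) = 0.4351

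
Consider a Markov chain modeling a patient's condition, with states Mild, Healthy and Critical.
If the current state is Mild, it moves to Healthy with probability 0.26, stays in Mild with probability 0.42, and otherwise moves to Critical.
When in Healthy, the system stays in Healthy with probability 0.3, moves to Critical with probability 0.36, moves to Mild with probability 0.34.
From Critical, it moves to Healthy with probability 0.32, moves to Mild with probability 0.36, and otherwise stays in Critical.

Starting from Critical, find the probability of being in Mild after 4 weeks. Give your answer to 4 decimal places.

0.3768

Propagate the distribution vector 4 weeks from Critical.
After 0 weeks: (0.0000, 0.0000, 1.0000)
After 1 week: (0.3600, 0.3200, 0.3200)
After 2 weeks: (0.3752, 0.2920, 0.3328)
After 3 weeks: (0.3767, 0.2916, 0.3317)
After 4 weeks: (0.3768, 0.2916, 0.3317)
P(in Mild after 4 weeks) = 0.3768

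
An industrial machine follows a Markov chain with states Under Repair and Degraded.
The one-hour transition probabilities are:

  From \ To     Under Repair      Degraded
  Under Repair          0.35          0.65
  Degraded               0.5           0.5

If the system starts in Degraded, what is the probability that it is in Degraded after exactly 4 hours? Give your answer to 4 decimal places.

Propagate the distribution vector 4 hours from Degraded.
After 0 hours: (0.0000, 1.0000)
After 1 hour: (0.5000, 0.5000)
After 2 hours: (0.4250, 0.5750)
After 3 hours: (0.4363, 0.5638)
After 4 hours: (0.4346, 0.5654)
P(in Degraded after 4 hours) = 0.5654

0.5654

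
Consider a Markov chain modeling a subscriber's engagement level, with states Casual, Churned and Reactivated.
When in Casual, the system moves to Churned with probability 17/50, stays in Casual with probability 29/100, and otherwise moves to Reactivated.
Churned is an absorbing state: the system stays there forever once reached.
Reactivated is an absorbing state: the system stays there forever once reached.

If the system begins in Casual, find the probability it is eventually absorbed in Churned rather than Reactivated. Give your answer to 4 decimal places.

Let h(s) be the probability of absorption at Churned starting from transient state s. Then h(Churned) = 1 and h(Reactivated) = 0. By first-step analysis:
h(Casual) = 0.29·h(Casual) + 0.34·1 + 0.37·0
Solving: h(Casual) = 0.4789.
Starting from Casual, the probability is 0.4789.

0.4789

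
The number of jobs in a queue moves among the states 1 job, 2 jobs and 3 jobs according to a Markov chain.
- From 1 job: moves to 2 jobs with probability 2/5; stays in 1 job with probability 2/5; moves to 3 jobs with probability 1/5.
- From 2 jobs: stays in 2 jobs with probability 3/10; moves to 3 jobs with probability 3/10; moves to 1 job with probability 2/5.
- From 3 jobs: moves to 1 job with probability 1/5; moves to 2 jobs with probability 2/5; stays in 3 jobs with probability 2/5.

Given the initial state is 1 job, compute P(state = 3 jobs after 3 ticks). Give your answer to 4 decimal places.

Propagate the distribution vector 3 ticks from 1 job.
After 0 ticks: (1.0000, 0.0000, 0.0000)
After 1 tick: (0.4000, 0.4000, 0.2000)
After 2 ticks: (0.3600, 0.3600, 0.2800)
After 3 ticks: (0.3440, 0.3640, 0.2920)
P(in 3 jobs after 3 ticks) = 0.2920

0.2920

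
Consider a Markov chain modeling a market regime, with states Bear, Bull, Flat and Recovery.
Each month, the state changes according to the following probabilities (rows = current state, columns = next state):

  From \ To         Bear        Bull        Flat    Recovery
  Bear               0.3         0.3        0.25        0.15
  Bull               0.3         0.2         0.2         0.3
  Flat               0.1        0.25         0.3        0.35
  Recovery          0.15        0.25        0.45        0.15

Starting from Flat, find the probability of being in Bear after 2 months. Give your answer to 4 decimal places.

Propagate the distribution vector 2 months from Flat.
After 0 months: (0.0000, 0.0000, 1.0000, 0.0000)
After 1 month: (0.1000, 0.2500, 0.3000, 0.3500)
After 2 months: (0.1875, 0.2425, 0.3225, 0.2475)
P(in Bear after 2 months) = 0.1875

0.1875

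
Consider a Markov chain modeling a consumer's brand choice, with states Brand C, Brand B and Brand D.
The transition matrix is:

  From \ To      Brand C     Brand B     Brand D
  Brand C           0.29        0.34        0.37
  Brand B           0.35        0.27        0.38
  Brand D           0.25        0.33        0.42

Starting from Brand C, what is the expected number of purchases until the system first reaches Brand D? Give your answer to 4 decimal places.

Let t(s) be the expected number of purchases to first reach Brand D from state s, with t(Brand D) = 0. Conditioning on the first purchase:
t(Brand C) = 1 + 0.29·t(Brand C) + 0.34·t(Brand B)
t(Brand B) = 1 + 0.35·t(Brand C) + 0.27·t(Brand B)
Solving: t(Brand C) = 2.6797, t(Brand B) = 2.6546.
Expected purchases from Brand C to Brand D: 2.6797.

2.6797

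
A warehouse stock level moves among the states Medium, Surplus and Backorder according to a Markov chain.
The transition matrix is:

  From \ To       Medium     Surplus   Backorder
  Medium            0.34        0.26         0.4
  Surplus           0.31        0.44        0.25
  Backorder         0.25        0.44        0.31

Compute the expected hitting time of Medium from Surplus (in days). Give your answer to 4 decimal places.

Let t(s) be the expected number of days to first reach Medium from state s, with t(Medium) = 0. Conditioning on the first day:
t(Surplus) = 1 + 0.44·t(Surplus) + 0.25·t(Backorder)
t(Backorder) = 1 + 0.44·t(Surplus) + 0.31·t(Backorder)
Solving: t(Surplus) = 3.4009, t(Backorder) = 3.6179.
Expected days from Surplus to Medium: 3.4009.

3.4009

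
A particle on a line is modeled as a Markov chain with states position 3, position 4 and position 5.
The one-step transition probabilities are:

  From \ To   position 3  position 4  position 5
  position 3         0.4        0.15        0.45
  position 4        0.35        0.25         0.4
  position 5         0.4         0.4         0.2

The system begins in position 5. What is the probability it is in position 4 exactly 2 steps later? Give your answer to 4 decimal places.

Sum over the intermediate state after 1 step:
P = P(position 5→position 3)·P(position 3→position 4) + P(position 5→position 4)·P(position 4→position 4) + P(position 5→position 5)·P(position 5→position 4)
  = 0.4×0.15 + 0.4×0.25 + 0.2×0.4
  = 0.0600 + 0.1000 + 0.0800 = 0.2400

0.2400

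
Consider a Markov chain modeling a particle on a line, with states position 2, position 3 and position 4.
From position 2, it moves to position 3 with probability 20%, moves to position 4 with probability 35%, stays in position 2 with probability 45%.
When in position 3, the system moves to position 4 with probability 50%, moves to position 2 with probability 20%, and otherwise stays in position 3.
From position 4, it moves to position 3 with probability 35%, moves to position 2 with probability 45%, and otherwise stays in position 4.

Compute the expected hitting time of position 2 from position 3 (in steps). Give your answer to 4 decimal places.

3.3766

Let t(s) be the expected number of steps to first reach position 2 from state s, with t(position 2) = 0. Conditioning on the first step:
t(position 3) = 1 + 0.3·t(position 3) + 0.5·t(position 4)
t(position 4) = 1 + 0.35·t(position 3) + 0.2·t(position 4)
Solving: t(position 3) = 3.3766, t(position 4) = 2.7273.
Expected steps from position 3 to position 2: 3.3766.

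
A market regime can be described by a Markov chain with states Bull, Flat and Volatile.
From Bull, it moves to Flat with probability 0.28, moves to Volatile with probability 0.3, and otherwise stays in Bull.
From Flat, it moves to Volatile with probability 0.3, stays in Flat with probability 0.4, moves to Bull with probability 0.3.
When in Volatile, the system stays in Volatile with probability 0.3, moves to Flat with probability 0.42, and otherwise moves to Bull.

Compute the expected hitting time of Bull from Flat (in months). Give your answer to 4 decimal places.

3.4014

Let t(s) be the expected number of months to first reach Bull from state s, with t(Bull) = 0. Conditioning on the first month:
t(Flat) = 1 + 0.4·t(Flat) + 0.3·t(Volatile)
t(Volatile) = 1 + 0.42·t(Flat) + 0.3·t(Volatile)
Solving: t(Flat) = 3.4014, t(Volatile) = 3.4694.
Expected months from Flat to Bull: 3.4014.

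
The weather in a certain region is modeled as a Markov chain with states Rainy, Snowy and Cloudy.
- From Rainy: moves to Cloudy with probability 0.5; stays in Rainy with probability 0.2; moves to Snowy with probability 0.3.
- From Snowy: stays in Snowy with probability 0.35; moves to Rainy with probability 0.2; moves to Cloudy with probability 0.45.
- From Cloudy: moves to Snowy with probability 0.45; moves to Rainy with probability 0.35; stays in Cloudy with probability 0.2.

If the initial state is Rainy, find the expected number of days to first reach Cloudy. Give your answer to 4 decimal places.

Let t(s) be the expected number of days to first reach Cloudy from state s, with t(Cloudy) = 0. Conditioning on the first day:
t(Rainy) = 1 + 0.2·t(Rainy) + 0.3·t(Snowy)
t(Snowy) = 1 + 0.2·t(Rainy) + 0.35·t(Snowy)
Solving: t(Rainy) = 2.0652, t(Snowy) = 2.1739.
Expected days from Rainy to Cloudy: 2.0652.

2.0652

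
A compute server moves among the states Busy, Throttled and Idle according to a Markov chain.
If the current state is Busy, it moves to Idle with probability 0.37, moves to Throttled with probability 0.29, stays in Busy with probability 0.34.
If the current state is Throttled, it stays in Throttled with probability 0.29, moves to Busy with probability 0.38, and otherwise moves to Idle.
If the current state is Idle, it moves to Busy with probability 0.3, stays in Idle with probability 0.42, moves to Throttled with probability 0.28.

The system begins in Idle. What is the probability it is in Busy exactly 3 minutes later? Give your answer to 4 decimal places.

Propagate the distribution vector 3 minutes from Idle.
After 0 minutes: (0.0000, 0.0000, 1.0000)
After 1 minute: (0.3000, 0.2800, 0.4200)
After 2 minutes: (0.3344, 0.2858, 0.3798)
After 3 minutes: (0.3362, 0.2862, 0.3776)
P(in Busy after 3 minutes) = 0.3362

0.3362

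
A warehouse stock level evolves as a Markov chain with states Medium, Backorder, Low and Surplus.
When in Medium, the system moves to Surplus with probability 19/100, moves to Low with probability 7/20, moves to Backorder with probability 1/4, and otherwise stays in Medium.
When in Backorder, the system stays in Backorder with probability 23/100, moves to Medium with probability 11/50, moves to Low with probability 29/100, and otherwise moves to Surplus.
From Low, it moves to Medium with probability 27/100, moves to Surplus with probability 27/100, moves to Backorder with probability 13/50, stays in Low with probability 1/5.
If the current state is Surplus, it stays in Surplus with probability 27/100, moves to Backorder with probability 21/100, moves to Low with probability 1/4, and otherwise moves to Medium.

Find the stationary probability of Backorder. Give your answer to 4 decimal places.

0.2380

Let the stationary distribution be π with π = πP and π_1 + π_2 + π_3 + π_4 = 1.
π_1 = 0.21·π_1 + 0.22·π_2 + 0.27·π_3 + 0.27·π_4
π_2 = 0.25·π_1 + 0.23·π_2 + 0.26·π_3 + 0.21·π_4
π_3 = 0.35·π_1 + 0.29·π_2 + 0.2·π_3 + 0.25·π_4
Solving with the normalization constraint gives π = (0.2435, 0.2380, 0.2704, 0.2481).
So the stationary probability of Backorder is 0.2380.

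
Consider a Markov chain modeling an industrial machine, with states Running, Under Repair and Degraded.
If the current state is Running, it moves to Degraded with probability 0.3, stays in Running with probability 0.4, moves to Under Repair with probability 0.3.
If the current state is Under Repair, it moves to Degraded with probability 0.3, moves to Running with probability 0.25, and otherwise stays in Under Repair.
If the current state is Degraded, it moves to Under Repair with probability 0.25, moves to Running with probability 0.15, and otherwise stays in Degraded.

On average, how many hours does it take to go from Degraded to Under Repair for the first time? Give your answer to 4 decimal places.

3.8462

Let t(s) be the expected number of hours to first reach Under Repair from state s, with t(Under Repair) = 0. Conditioning on the first hour:
t(Running) = 1 + 0.4·t(Running) + 0.3·t(Degraded)
t(Degraded) = 1 + 0.15·t(Running) + 0.6·t(Degraded)
Solving: t(Running) = 3.5897, t(Degraded) = 3.8462.
Expected hours from Degraded to Under Repair: 3.8462.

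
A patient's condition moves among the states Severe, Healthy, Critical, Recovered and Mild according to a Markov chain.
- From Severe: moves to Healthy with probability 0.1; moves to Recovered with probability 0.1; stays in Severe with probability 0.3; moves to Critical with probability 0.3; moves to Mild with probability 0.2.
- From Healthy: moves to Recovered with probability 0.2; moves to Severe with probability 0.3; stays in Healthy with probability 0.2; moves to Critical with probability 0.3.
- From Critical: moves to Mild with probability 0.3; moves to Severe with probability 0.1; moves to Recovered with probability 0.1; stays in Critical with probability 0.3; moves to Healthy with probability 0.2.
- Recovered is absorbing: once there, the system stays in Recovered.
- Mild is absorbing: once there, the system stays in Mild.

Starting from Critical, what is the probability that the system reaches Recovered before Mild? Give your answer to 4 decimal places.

0.3415

Let h(s) be the probability of absorption at Recovered starting from transient state s. Then h(Recovered) = 1 and h(Mild) = 0. By first-step analysis:
h(Severe) = 0.3·h(Severe) + 0.1·h(Healthy) + 0.3·h(Critical) + 0.1·1 + 0.2·0
h(Healthy) = 0.3·h(Severe) + 0.2·h(Healthy) + 0.3·h(Critical) + 0.2·1
h(Critical) = 0.1·h(Severe) + 0.2·h(Healthy) + 0.3·h(Critical) + 0.1·1 + 0.3·0
Solving: h(Severe) = 0.3627, h(Healthy) = 0.5141, h(Critical) = 0.3415.
Starting from Critical, the probability is 0.3415.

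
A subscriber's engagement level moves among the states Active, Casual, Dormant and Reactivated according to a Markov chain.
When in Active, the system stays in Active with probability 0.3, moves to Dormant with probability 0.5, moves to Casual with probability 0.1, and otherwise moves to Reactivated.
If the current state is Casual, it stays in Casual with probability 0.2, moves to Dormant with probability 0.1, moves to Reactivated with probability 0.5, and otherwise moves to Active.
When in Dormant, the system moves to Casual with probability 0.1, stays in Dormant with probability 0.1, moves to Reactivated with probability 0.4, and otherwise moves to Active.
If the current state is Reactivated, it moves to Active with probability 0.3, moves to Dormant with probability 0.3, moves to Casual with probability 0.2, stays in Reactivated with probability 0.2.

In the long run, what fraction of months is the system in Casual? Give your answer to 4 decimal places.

Let the stationary distribution be π with π = πP and π_1 + π_2 + π_3 + π_4 = 1.
π_1 = 0.3·π_1 + 0.2·π_2 + 0.4·π_3 + 0.3·π_4
π_2 = 0.1·π_1 + 0.2·π_2 + 0.1·π_3 + 0.2·π_4
π_3 = 0.5·π_1 + 0.1·π_2 + 0.1·π_3 + 0.3·π_4
Solving with the normalization constraint gives π = (0.3138, 0.1407, 0.2788, 0.2666).
So the stationary probability of Casual is 0.1407.

0.1407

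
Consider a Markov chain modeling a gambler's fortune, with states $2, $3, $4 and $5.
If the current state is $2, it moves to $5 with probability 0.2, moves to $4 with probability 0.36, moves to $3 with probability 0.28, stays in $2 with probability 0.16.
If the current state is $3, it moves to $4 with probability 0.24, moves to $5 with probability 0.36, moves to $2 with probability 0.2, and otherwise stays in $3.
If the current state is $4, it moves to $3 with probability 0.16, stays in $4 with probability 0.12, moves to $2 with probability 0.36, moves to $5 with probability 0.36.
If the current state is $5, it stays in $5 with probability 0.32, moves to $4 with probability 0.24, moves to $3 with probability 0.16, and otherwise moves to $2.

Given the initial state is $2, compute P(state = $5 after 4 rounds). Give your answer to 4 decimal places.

0.3078

Propagate the distribution vector 4 rounds from $2.
After 0 rounds: (1.0000, 0.0000, 0.0000, 0.0000)
After 1 round: (0.1600, 0.2800, 0.3600, 0.2000)
After 2 rounds: (0.2672, 0.1904, 0.2160, 0.3264)
After 3 rounds: (0.2500, 0.1997, 0.2461, 0.3042)
After 4 rounds: (0.2537, 0.1980, 0.2405, 0.3078)
P(in $5 after 4 rounds) = 0.3078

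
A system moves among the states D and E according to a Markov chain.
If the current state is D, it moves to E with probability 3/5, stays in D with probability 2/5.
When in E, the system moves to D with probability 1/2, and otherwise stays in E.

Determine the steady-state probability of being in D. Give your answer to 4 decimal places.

0.4545

Let the stationary distribution be π with π = πP and π_1 + π_2 = 1.
π_1 = 0.4·π_1 + 0.5·π_2
Solving with the normalization constraint gives π = (0.4545, 0.5455).
So the stationary probability of D is 0.4545.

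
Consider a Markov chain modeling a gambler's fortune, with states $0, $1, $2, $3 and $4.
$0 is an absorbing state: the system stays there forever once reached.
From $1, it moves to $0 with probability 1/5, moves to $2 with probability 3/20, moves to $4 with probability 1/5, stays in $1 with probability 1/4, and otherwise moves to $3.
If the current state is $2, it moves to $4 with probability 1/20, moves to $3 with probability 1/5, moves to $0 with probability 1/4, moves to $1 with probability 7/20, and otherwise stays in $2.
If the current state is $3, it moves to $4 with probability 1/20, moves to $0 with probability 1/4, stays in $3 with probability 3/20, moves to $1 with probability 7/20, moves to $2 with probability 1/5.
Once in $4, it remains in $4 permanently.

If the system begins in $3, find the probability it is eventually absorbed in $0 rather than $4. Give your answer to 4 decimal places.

0.7055

Let h(s) be the probability of absorption at $0 starting from transient state s. Then h($0) = 1 and h($4) = 0. By first-step analysis:
h($1) = 0.2·1 + 0.25·h($1) + 0.15·h($2) + 0.2·h($3) + 0.2·0
h($2) = 0.25·1 + 0.35·h($1) + 0.15·h($2) + 0.2·h($3) + 0.05·0
h($3) = 0.25·1 + 0.35·h($1) + 0.2·h($2) + 0.15·h($3) + 0.05·0
Solving: h($1) = 0.5959, h($2) = 0.7055, h($3) = 0.7055.
Starting from $3, the probability is 0.7055.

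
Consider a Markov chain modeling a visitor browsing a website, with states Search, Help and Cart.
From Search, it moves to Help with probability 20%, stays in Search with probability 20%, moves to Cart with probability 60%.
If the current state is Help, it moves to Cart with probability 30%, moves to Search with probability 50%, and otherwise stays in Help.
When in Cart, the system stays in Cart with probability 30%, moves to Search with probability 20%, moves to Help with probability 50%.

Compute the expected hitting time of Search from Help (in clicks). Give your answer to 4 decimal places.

2.4390

Let t(s) be the expected number of clicks to first reach Search from state s, with t(Search) = 0. Conditioning on the first click:
t(Help) = 1 + 0.2·t(Help) + 0.3·t(Cart)
t(Cart) = 1 + 0.5·t(Help) + 0.3·t(Cart)
Solving: t(Help) = 2.4390, t(Cart) = 3.1707.
Expected clicks from Help to Search: 2.4390.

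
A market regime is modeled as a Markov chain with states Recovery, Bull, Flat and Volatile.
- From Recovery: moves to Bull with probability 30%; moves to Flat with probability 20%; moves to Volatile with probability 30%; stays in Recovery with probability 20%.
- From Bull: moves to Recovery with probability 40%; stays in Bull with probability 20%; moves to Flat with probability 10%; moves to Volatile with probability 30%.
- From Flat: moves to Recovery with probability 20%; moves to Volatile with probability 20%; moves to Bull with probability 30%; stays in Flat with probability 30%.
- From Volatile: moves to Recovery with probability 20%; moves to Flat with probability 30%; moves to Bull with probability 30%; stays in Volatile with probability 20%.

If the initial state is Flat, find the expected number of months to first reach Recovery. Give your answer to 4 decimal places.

3.9286

Let t(s) be the expected number of months to first reach Recovery from state s, with t(Recovery) = 0. Conditioning on the first month:
t(Bull) = 1 + 0.2·t(Bull) + 0.1·t(Flat) + 0.3·t(Volatile)
t(Flat) = 1 + 0.3·t(Bull) + 0.3·t(Flat) + 0.2·t(Volatile)
t(Volatile) = 1 + 0.3·t(Bull) + 0.3·t(Flat) + 0.2·t(Volatile)
Solving: t(Bull) = 3.2143, t(Flat) = 3.9286, t(Volatile) = 3.9286.
Expected months from Flat to Recovery: 3.9286.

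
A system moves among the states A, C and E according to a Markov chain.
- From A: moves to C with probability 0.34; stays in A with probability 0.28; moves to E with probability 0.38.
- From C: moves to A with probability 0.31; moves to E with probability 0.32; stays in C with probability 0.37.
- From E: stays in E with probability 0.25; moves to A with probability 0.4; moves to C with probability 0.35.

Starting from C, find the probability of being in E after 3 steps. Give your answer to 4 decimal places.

0.3176

Propagate the distribution vector 3 steps from C.
After 0 steps: (0.0000, 1.0000, 0.0000)
After 1 step: (0.3100, 0.3700, 0.3200)
After 2 steps: (0.3295, 0.3543, 0.3162)
After 3 steps: (0.3286, 0.3538, 0.3176)
P(in E after 3 steps) = 0.3176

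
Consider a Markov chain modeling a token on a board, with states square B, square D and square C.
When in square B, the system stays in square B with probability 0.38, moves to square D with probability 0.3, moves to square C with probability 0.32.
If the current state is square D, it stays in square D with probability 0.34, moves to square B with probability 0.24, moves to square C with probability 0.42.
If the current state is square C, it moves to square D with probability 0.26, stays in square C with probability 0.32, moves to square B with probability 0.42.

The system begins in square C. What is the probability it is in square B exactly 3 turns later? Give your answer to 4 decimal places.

Propagate the distribution vector 3 turns from square C.
After 0 turns: (0.0000, 0.0000, 1.0000)
After 1 turn: (0.4200, 0.2600, 0.3200)
After 2 turns: (0.3564, 0.2976, 0.3460)
After 3 turns: (0.3522, 0.2981, 0.3498)
P(in square B after 3 turns) = 0.3522

0.3522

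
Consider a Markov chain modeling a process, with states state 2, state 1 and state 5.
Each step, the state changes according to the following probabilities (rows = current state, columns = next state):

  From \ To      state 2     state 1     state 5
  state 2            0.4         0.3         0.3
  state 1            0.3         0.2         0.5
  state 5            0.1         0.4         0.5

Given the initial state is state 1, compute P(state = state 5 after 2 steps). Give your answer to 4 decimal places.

0.4400

Sum over the intermediate state after 1 step:
P = P(state 1→state 2)·P(state 2→state 5) + P(state 1→state 1)·P(state 1→state 5) + P(state 1→state 5)·P(state 5→state 5)
  = 0.3×0.3 + 0.2×0.5 + 0.5×0.5
  = 0.0900 + 0.1000 + 0.2500 = 0.4400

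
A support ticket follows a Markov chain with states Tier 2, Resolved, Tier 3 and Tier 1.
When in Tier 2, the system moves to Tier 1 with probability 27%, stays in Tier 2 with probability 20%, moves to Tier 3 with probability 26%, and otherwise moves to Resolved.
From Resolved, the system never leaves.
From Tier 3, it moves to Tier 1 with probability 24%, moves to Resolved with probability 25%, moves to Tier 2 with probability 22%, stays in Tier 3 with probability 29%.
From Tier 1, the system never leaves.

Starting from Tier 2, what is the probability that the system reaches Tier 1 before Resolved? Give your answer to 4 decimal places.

0.4975

Let h(s) be the probability of absorption at Tier 1 starting from transient state s. Then h(Tier 1) = 1 and h(Resolved) = 0. By first-step analysis:
h(Tier 2) = 0.2·h(Tier 2) + 0.27·0 + 0.26·h(Tier 3) + 0.27·1
h(Tier 3) = 0.22·h(Tier 2) + 0.25·0 + 0.29·h(Tier 3) + 0.24·1
Solving: h(Tier 2) = 0.4975, h(Tier 3) = 0.4922.
Starting from Tier 2, the probability is 0.4975.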